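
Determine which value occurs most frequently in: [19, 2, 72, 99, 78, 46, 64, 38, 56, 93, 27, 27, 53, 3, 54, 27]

27

Step 1: Count the frequency of each value:
  2: appears 1 time(s)
  3: appears 1 time(s)
  19: appears 1 time(s)
  27: appears 3 time(s)
  38: appears 1 time(s)
  46: appears 1 time(s)
  53: appears 1 time(s)
  54: appears 1 time(s)
  56: appears 1 time(s)
  64: appears 1 time(s)
  72: appears 1 time(s)
  78: appears 1 time(s)
  93: appears 1 time(s)
  99: appears 1 time(s)
Step 2: The value 27 appears most frequently (3 times).
Step 3: Mode = 27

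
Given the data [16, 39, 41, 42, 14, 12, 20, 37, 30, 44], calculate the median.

33.5

Step 1: Sort the data in ascending order: [12, 14, 16, 20, 30, 37, 39, 41, 42, 44]
Step 2: The number of values is n = 10.
Step 3: Since n is even, the median is the average of positions 5 and 6:
  Median = (30 + 37) / 2 = 33.5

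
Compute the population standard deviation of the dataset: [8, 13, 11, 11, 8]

1.9391

Step 1: Compute the mean: 10.2
Step 2: Sum of squared deviations from the mean: 18.8
Step 3: Population variance = 18.8 / 5 = 3.76
Step 4: Standard deviation = sqrt(3.76) = 1.9391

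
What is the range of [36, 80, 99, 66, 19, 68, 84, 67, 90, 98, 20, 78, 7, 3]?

96

Step 1: Identify the maximum value: max = 99
Step 2: Identify the minimum value: min = 3
Step 3: Range = max - min = 99 - 3 = 96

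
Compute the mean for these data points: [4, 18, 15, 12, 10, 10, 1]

10

Step 1: Sum all values: 4 + 18 + 15 + 12 + 10 + 10 + 1 = 70
Step 2: Count the number of values: n = 7
Step 3: Mean = sum / n = 70 / 7 = 10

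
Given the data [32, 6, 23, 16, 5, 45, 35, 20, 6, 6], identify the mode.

6

Step 1: Count the frequency of each value:
  5: appears 1 time(s)
  6: appears 3 time(s)
  16: appears 1 time(s)
  20: appears 1 time(s)
  23: appears 1 time(s)
  32: appears 1 time(s)
  35: appears 1 time(s)
  45: appears 1 time(s)
Step 2: The value 6 appears most frequently (3 times).
Step 3: Mode = 6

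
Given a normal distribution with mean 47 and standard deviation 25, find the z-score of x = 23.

-0.96

Step 1: Recall the z-score formula: z = (x - mu) / sigma
Step 2: Substitute values: z = (23 - 47) / 25
Step 3: z = -24 / 25 = -0.96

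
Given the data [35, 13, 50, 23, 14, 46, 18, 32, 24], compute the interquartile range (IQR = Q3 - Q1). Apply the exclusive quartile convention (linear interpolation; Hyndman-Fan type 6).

24.5

Step 1: Sort the data: [13, 14, 18, 23, 24, 32, 35, 46, 50]
Step 2: n = 9
Step 3: Using the exclusive quartile method:
  Q1 = 16
  Q2 (median) = 24
  Q3 = 40.5
  IQR = Q3 - Q1 = 40.5 - 16 = 24.5
Step 4: IQR = 24.5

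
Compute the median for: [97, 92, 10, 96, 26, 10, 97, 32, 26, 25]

29

Step 1: Sort the data in ascending order: [10, 10, 25, 26, 26, 32, 92, 96, 97, 97]
Step 2: The number of values is n = 10.
Step 3: Since n is even, the median is the average of positions 5 and 6:
  Median = (26 + 32) / 2 = 29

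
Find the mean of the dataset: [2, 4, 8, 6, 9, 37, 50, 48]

20.5

Step 1: Sum all values: 2 + 4 + 8 + 6 + 9 + 37 + 50 + 48 = 164
Step 2: Count the number of values: n = 8
Step 3: Mean = sum / n = 164 / 8 = 20.5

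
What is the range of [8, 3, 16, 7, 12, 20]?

17

Step 1: Identify the maximum value: max = 20
Step 2: Identify the minimum value: min = 3
Step 3: Range = max - min = 20 - 3 = 17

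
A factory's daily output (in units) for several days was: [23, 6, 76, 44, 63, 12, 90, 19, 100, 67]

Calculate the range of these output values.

94

Step 1: Identify the maximum value: max = 100
Step 2: Identify the minimum value: min = 6
Step 3: Range = max - min = 100 - 6 = 94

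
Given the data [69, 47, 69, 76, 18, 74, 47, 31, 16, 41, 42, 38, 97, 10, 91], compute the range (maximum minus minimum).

87

Step 1: Identify the maximum value: max = 97
Step 2: Identify the minimum value: min = 10
Step 3: Range = max - min = 97 - 10 = 87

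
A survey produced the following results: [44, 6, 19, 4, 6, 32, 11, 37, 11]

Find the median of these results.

11

Step 1: Sort the data in ascending order: [4, 6, 6, 11, 11, 19, 32, 37, 44]
Step 2: The number of values is n = 9.
Step 3: Since n is odd, the median is the middle value at position 5: 11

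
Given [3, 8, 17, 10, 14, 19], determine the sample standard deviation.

5.9805

Step 1: Compute the mean: 11.8333
Step 2: Sum of squared deviations from the mean: 178.8333
Step 3: Sample variance = 178.8333 / 5 = 35.7667
Step 4: Standard deviation = sqrt(35.7667) = 5.9805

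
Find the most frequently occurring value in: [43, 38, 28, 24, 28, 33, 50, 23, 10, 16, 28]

28

Step 1: Count the frequency of each value:
  10: appears 1 time(s)
  16: appears 1 time(s)
  23: appears 1 time(s)
  24: appears 1 time(s)
  28: appears 3 time(s)
  33: appears 1 time(s)
  38: appears 1 time(s)
  43: appears 1 time(s)
  50: appears 1 time(s)
Step 2: The value 28 appears most frequently (3 times).
Step 3: Mode = 28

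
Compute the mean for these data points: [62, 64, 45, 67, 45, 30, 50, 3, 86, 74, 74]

54.5455

Step 1: Sum all values: 62 + 64 + 45 + 67 + 45 + 30 + 50 + 3 + 86 + 74 + 74 = 600
Step 2: Count the number of values: n = 11
Step 3: Mean = sum / n = 600 / 11 = 54.5455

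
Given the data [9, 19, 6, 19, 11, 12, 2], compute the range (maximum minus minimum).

17

Step 1: Identify the maximum value: max = 19
Step 2: Identify the minimum value: min = 2
Step 3: Range = max - min = 19 - 2 = 17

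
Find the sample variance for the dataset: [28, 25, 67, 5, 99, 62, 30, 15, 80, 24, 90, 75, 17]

1033.2692

Step 1: Compute the mean: (28 + 25 + 67 + 5 + 99 + 62 + 30 + 15 + 80 + 24 + 90 + 75 + 17) / 13 = 47.4615
Step 2: Compute squared deviations from the mean:
  (28 - 47.4615)^2 = 378.7515
  (25 - 47.4615)^2 = 504.5207
  (67 - 47.4615)^2 = 381.7515
  (5 - 47.4615)^2 = 1802.9822
  (99 - 47.4615)^2 = 2656.213
  (62 - 47.4615)^2 = 211.3669
  (30 - 47.4615)^2 = 304.9053
  (15 - 47.4615)^2 = 1053.7515
  (80 - 47.4615)^2 = 1058.7515
  (24 - 47.4615)^2 = 550.4438
  (90 - 47.4615)^2 = 1809.5207
  (75 - 47.4615)^2 = 758.3669
  (17 - 47.4615)^2 = 927.9053
Step 3: Sum of squared deviations = 12399.2308
Step 4: Sample variance = 12399.2308 / 12 = 1033.2692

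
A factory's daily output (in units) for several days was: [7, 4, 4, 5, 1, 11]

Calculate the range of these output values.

10

Step 1: Identify the maximum value: max = 11
Step 2: Identify the minimum value: min = 1
Step 3: Range = max - min = 11 - 1 = 10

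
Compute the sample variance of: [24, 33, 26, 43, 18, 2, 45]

221.9048

Step 1: Compute the mean: (24 + 33 + 26 + 43 + 18 + 2 + 45) / 7 = 27.2857
Step 2: Compute squared deviations from the mean:
  (24 - 27.2857)^2 = 10.7959
  (33 - 27.2857)^2 = 32.6531
  (26 - 27.2857)^2 = 1.6531
  (43 - 27.2857)^2 = 246.9388
  (18 - 27.2857)^2 = 86.2245
  (2 - 27.2857)^2 = 639.3673
  (45 - 27.2857)^2 = 313.7959
Step 3: Sum of squared deviations = 1331.4286
Step 4: Sample variance = 1331.4286 / 6 = 221.9048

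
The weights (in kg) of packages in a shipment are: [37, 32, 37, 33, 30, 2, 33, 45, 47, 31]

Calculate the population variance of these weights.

134.61

Step 1: Compute the mean: (37 + 32 + 37 + 33 + 30 + 2 + 33 + 45 + 47 + 31) / 10 = 32.7
Step 2: Compute squared deviations from the mean:
  (37 - 32.7)^2 = 18.49
  (32 - 32.7)^2 = 0.49
  (37 - 32.7)^2 = 18.49
  (33 - 32.7)^2 = 0.09
  (30 - 32.7)^2 = 7.29
  (2 - 32.7)^2 = 942.49
  (33 - 32.7)^2 = 0.09
  (45 - 32.7)^2 = 151.29
  (47 - 32.7)^2 = 204.49
  (31 - 32.7)^2 = 2.89
Step 3: Sum of squared deviations = 1346.1
Step 4: Population variance = 1346.1 / 10 = 134.61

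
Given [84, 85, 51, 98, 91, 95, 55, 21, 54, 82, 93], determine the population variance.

549.8843

Step 1: Compute the mean: (84 + 85 + 51 + 98 + 91 + 95 + 55 + 21 + 54 + 82 + 93) / 11 = 73.5455
Step 2: Compute squared deviations from the mean:
  (84 - 73.5455)^2 = 109.2975
  (85 - 73.5455)^2 = 131.2066
  (51 - 73.5455)^2 = 508.2975
  (98 - 73.5455)^2 = 598.0248
  (91 - 73.5455)^2 = 304.6612
  (95 - 73.5455)^2 = 460.2975
  (55 - 73.5455)^2 = 343.9339
  (21 - 73.5455)^2 = 2761.0248
  (54 - 73.5455)^2 = 382.0248
  (82 - 73.5455)^2 = 71.4793
  (93 - 73.5455)^2 = 378.4793
Step 3: Sum of squared deviations = 6048.7273
Step 4: Population variance = 6048.7273 / 11 = 549.8843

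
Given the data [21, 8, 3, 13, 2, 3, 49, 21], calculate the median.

10.5

Step 1: Sort the data in ascending order: [2, 3, 3, 8, 13, 21, 21, 49]
Step 2: The number of values is n = 8.
Step 3: Since n is even, the median is the average of positions 4 and 5:
  Median = (8 + 13) / 2 = 10.5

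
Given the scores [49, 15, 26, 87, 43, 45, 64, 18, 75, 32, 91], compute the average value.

49.5455

Step 1: Sum all values: 49 + 15 + 26 + 87 + 43 + 45 + 64 + 18 + 75 + 32 + 91 = 545
Step 2: Count the number of values: n = 11
Step 3: Mean = sum / n = 545 / 11 = 49.5455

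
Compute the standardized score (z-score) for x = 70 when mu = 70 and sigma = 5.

0

Step 1: Recall the z-score formula: z = (x - mu) / sigma
Step 2: Substitute values: z = (70 - 70) / 5
Step 3: z = 0 / 5 = 0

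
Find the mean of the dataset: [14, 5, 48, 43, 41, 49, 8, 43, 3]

28.2222

Step 1: Sum all values: 14 + 5 + 48 + 43 + 41 + 49 + 8 + 43 + 3 = 254
Step 2: Count the number of values: n = 9
Step 3: Mean = sum / n = 254 / 9 = 28.2222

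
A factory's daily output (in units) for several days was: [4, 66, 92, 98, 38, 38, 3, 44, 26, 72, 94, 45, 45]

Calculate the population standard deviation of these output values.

30.3843

Step 1: Compute the mean: 51.1538
Step 2: Sum of squared deviations from the mean: 12001.6923
Step 3: Population variance = 12001.6923 / 13 = 923.2071
Step 4: Standard deviation = sqrt(923.2071) = 30.3843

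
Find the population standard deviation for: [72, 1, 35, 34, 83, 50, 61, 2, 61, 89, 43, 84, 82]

28.5294

Step 1: Compute the mean: 53.6154
Step 2: Sum of squared deviations from the mean: 10581.0769
Step 3: Population variance = 10581.0769 / 13 = 813.929
Step 4: Standard deviation = sqrt(813.929) = 28.5294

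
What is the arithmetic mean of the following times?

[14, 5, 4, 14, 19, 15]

11.8333

Step 1: Sum all values: 14 + 5 + 4 + 14 + 19 + 15 = 71
Step 2: Count the number of values: n = 6
Step 3: Mean = sum / n = 71 / 6 = 11.8333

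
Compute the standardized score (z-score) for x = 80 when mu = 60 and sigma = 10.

2

Step 1: Recall the z-score formula: z = (x - mu) / sigma
Step 2: Substitute values: z = (80 - 60) / 10
Step 3: z = 20 / 10 = 2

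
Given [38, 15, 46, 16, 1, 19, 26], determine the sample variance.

229.3333

Step 1: Compute the mean: (38 + 15 + 46 + 16 + 1 + 19 + 26) / 7 = 23
Step 2: Compute squared deviations from the mean:
  (38 - 23)^2 = 225
  (15 - 23)^2 = 64
  (46 - 23)^2 = 529
  (16 - 23)^2 = 49
  (1 - 23)^2 = 484
  (19 - 23)^2 = 16
  (26 - 23)^2 = 9
Step 3: Sum of squared deviations = 1376
Step 4: Sample variance = 1376 / 6 = 229.3333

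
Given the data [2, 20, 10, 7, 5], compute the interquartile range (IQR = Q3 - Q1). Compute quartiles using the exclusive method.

11.5

Step 1: Sort the data: [2, 5, 7, 10, 20]
Step 2: n = 5
Step 3: Using the exclusive quartile method:
  Q1 = 3.5
  Q2 (median) = 7
  Q3 = 15
  IQR = Q3 - Q1 = 15 - 3.5 = 11.5
Step 4: IQR = 11.5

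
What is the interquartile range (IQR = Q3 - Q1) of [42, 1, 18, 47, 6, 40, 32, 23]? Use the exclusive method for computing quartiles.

32.5

Step 1: Sort the data: [1, 6, 18, 23, 32, 40, 42, 47]
Step 2: n = 8
Step 3: Using the exclusive quartile method:
  Q1 = 9
  Q2 (median) = 27.5
  Q3 = 41.5
  IQR = Q3 - Q1 = 41.5 - 9 = 32.5
Step 4: IQR = 32.5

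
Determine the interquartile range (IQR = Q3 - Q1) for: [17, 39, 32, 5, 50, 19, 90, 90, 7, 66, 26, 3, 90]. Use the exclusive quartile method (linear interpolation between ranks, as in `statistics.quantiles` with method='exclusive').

66

Step 1: Sort the data: [3, 5, 7, 17, 19, 26, 32, 39, 50, 66, 90, 90, 90]
Step 2: n = 13
Step 3: Using the exclusive quartile method:
  Q1 = 12
  Q2 (median) = 32
  Q3 = 78
  IQR = Q3 - Q1 = 78 - 12 = 66
Step 4: IQR = 66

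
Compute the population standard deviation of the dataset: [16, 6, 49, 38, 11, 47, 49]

17.7396

Step 1: Compute the mean: 30.8571
Step 2: Sum of squared deviations from the mean: 2202.8571
Step 3: Population variance = 2202.8571 / 7 = 314.6939
Step 4: Standard deviation = sqrt(314.6939) = 17.7396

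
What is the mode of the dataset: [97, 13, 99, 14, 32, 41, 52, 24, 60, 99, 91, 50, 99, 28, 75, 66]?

99

Step 1: Count the frequency of each value:
  13: appears 1 time(s)
  14: appears 1 time(s)
  24: appears 1 time(s)
  28: appears 1 time(s)
  32: appears 1 time(s)
  41: appears 1 time(s)
  50: appears 1 time(s)
  52: appears 1 time(s)
  60: appears 1 time(s)
  66: appears 1 time(s)
  75: appears 1 time(s)
  91: appears 1 time(s)
  97: appears 1 time(s)
  99: appears 3 time(s)
Step 2: The value 99 appears most frequently (3 times).
Step 3: Mode = 99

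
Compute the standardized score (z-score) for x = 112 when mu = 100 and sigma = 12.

1

Step 1: Recall the z-score formula: z = (x - mu) / sigma
Step 2: Substitute values: z = (112 - 100) / 12
Step 3: z = 12 / 12 = 1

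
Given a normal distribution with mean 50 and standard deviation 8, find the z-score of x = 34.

-2

Step 1: Recall the z-score formula: z = (x - mu) / sigma
Step 2: Substitute values: z = (34 - 50) / 8
Step 3: z = -16 / 8 = -2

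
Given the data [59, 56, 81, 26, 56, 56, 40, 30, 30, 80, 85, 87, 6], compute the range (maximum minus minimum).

81

Step 1: Identify the maximum value: max = 87
Step 2: Identify the minimum value: min = 6
Step 3: Range = max - min = 87 - 6 = 81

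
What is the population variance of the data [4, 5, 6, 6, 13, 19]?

29.1389

Step 1: Compute the mean: (4 + 5 + 6 + 6 + 13 + 19) / 6 = 8.8333
Step 2: Compute squared deviations from the mean:
  (4 - 8.8333)^2 = 23.3611
  (5 - 8.8333)^2 = 14.6944
  (6 - 8.8333)^2 = 8.0278
  (6 - 8.8333)^2 = 8.0278
  (13 - 8.8333)^2 = 17.3611
  (19 - 8.8333)^2 = 103.3611
Step 3: Sum of squared deviations = 174.8333
Step 4: Population variance = 174.8333 / 6 = 29.1389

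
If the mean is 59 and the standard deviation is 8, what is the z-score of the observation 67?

1

Step 1: Recall the z-score formula: z = (x - mu) / sigma
Step 2: Substitute values: z = (67 - 59) / 8
Step 3: z = 8 / 8 = 1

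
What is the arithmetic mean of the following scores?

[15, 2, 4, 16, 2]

7.8

Step 1: Sum all values: 15 + 2 + 4 + 16 + 2 = 39
Step 2: Count the number of values: n = 5
Step 3: Mean = sum / n = 39 / 5 = 7.8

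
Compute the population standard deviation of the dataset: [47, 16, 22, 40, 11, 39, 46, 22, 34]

12.5678

Step 1: Compute the mean: 30.7778
Step 2: Sum of squared deviations from the mean: 1421.5556
Step 3: Population variance = 1421.5556 / 9 = 157.9506
Step 4: Standard deviation = sqrt(157.9506) = 12.5678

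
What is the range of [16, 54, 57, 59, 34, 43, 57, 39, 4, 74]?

70

Step 1: Identify the maximum value: max = 74
Step 2: Identify the minimum value: min = 4
Step 3: Range = max - min = 74 - 4 = 70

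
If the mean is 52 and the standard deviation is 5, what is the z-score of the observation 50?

-0.4

Step 1: Recall the z-score formula: z = (x - mu) / sigma
Step 2: Substitute values: z = (50 - 52) / 5
Step 3: z = -2 / 5 = -0.4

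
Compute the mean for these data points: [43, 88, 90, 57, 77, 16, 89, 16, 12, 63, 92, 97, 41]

60.0769

Step 1: Sum all values: 43 + 88 + 90 + 57 + 77 + 16 + 89 + 16 + 12 + 63 + 92 + 97 + 41 = 781
Step 2: Count the number of values: n = 13
Step 3: Mean = sum / n = 781 / 13 = 60.0769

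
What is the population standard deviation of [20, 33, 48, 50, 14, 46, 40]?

13.1195

Step 1: Compute the mean: 35.8571
Step 2: Sum of squared deviations from the mean: 1204.8571
Step 3: Population variance = 1204.8571 / 7 = 172.1224
Step 4: Standard deviation = sqrt(172.1224) = 13.1195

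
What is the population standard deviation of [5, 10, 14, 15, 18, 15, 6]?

4.5803

Step 1: Compute the mean: 11.8571
Step 2: Sum of squared deviations from the mean: 146.8571
Step 3: Population variance = 146.8571 / 7 = 20.9796
Step 4: Standard deviation = sqrt(20.9796) = 4.5803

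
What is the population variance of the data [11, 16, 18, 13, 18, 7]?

15.8056

Step 1: Compute the mean: (11 + 16 + 18 + 13 + 18 + 7) / 6 = 13.8333
Step 2: Compute squared deviations from the mean:
  (11 - 13.8333)^2 = 8.0278
  (16 - 13.8333)^2 = 4.6944
  (18 - 13.8333)^2 = 17.3611
  (13 - 13.8333)^2 = 0.6944
  (18 - 13.8333)^2 = 17.3611
  (7 - 13.8333)^2 = 46.6944
Step 3: Sum of squared deviations = 94.8333
Step 4: Population variance = 94.8333 / 6 = 15.8056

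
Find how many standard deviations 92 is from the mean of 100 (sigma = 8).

-1

Step 1: Recall the z-score formula: z = (x - mu) / sigma
Step 2: Substitute values: z = (92 - 100) / 8
Step 3: z = -8 / 8 = -1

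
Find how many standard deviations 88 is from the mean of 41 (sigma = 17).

2.7647

Step 1: Recall the z-score formula: z = (x - mu) / sigma
Step 2: Substitute values: z = (88 - 41) / 17
Step 3: z = 47 / 17 = 2.7647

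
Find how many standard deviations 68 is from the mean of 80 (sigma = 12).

-1

Step 1: Recall the z-score formula: z = (x - mu) / sigma
Step 2: Substitute values: z = (68 - 80) / 12
Step 3: z = -12 / 12 = -1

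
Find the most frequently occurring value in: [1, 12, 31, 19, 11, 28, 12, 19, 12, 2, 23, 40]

12

Step 1: Count the frequency of each value:
  1: appears 1 time(s)
  2: appears 1 time(s)
  11: appears 1 time(s)
  12: appears 3 time(s)
  19: appears 2 time(s)
  23: appears 1 time(s)
  28: appears 1 time(s)
  31: appears 1 time(s)
  40: appears 1 time(s)
Step 2: The value 12 appears most frequently (3 times).
Step 3: Mode = 12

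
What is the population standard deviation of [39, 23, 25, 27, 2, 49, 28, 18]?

12.9994

Step 1: Compute the mean: 26.375
Step 2: Sum of squared deviations from the mean: 1351.875
Step 3: Population variance = 1351.875 / 8 = 168.9844
Step 4: Standard deviation = sqrt(168.9844) = 12.9994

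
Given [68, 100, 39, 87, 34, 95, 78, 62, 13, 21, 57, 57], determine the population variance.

733.6875

Step 1: Compute the mean: (68 + 100 + 39 + 87 + 34 + 95 + 78 + 62 + 13 + 21 + 57 + 57) / 12 = 59.25
Step 2: Compute squared deviations from the mean:
  (68 - 59.25)^2 = 76.5625
  (100 - 59.25)^2 = 1660.5625
  (39 - 59.25)^2 = 410.0625
  (87 - 59.25)^2 = 770.0625
  (34 - 59.25)^2 = 637.5625
  (95 - 59.25)^2 = 1278.0625
  (78 - 59.25)^2 = 351.5625
  (62 - 59.25)^2 = 7.5625
  (13 - 59.25)^2 = 2139.0625
  (21 - 59.25)^2 = 1463.0625
  (57 - 59.25)^2 = 5.0625
  (57 - 59.25)^2 = 5.0625
Step 3: Sum of squared deviations = 8804.25
Step 4: Population variance = 8804.25 / 12 = 733.6875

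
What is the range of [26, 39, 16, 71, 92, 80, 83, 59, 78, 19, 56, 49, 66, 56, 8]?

84

Step 1: Identify the maximum value: max = 92
Step 2: Identify the minimum value: min = 8
Step 3: Range = max - min = 92 - 8 = 84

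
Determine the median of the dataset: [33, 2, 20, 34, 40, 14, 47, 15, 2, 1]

17.5

Step 1: Sort the data in ascending order: [1, 2, 2, 14, 15, 20, 33, 34, 40, 47]
Step 2: The number of values is n = 10.
Step 3: Since n is even, the median is the average of positions 5 and 6:
  Median = (15 + 20) / 2 = 17.5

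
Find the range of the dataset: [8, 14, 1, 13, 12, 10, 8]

13

Step 1: Identify the maximum value: max = 14
Step 2: Identify the minimum value: min = 1
Step 3: Range = max - min = 14 - 1 = 13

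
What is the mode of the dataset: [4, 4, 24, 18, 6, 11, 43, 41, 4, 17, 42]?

4

Step 1: Count the frequency of each value:
  4: appears 3 time(s)
  6: appears 1 time(s)
  11: appears 1 time(s)
  17: appears 1 time(s)
  18: appears 1 time(s)
  24: appears 1 time(s)
  41: appears 1 time(s)
  42: appears 1 time(s)
  43: appears 1 time(s)
Step 2: The value 4 appears most frequently (3 times).
Step 3: Mode = 4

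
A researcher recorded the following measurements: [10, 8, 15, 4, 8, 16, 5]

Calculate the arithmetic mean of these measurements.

9.4286

Step 1: Sum all values: 10 + 8 + 15 + 4 + 8 + 16 + 5 = 66
Step 2: Count the number of values: n = 7
Step 3: Mean = sum / n = 66 / 7 = 9.4286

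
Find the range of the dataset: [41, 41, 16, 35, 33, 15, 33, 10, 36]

31

Step 1: Identify the maximum value: max = 41
Step 2: Identify the minimum value: min = 10
Step 3: Range = max - min = 41 - 10 = 31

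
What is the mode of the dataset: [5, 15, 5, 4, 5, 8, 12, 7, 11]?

5

Step 1: Count the frequency of each value:
  4: appears 1 time(s)
  5: appears 3 time(s)
  7: appears 1 time(s)
  8: appears 1 time(s)
  11: appears 1 time(s)
  12: appears 1 time(s)
  15: appears 1 time(s)
Step 2: The value 5 appears most frequently (3 times).
Step 3: Mode = 5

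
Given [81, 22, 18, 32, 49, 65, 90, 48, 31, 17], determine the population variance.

615.21

Step 1: Compute the mean: (81 + 22 + 18 + 32 + 49 + 65 + 90 + 48 + 31 + 17) / 10 = 45.3
Step 2: Compute squared deviations from the mean:
  (81 - 45.3)^2 = 1274.49
  (22 - 45.3)^2 = 542.89
  (18 - 45.3)^2 = 745.29
  (32 - 45.3)^2 = 176.89
  (49 - 45.3)^2 = 13.69
  (65 - 45.3)^2 = 388.09
  (90 - 45.3)^2 = 1998.09
  (48 - 45.3)^2 = 7.29
  (31 - 45.3)^2 = 204.49
  (17 - 45.3)^2 = 800.89
Step 3: Sum of squared deviations = 6152.1
Step 4: Population variance = 6152.1 / 10 = 615.21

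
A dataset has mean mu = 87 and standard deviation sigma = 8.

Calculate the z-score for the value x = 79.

-1

Step 1: Recall the z-score formula: z = (x - mu) / sigma
Step 2: Substitute values: z = (79 - 87) / 8
Step 3: z = -8 / 8 = -1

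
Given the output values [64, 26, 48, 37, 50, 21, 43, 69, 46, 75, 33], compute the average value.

46.5455

Step 1: Sum all values: 64 + 26 + 48 + 37 + 50 + 21 + 43 + 69 + 46 + 75 + 33 = 512
Step 2: Count the number of values: n = 11
Step 3: Mean = sum / n = 512 / 11 = 46.5455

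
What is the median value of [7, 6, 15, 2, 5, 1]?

5.5

Step 1: Sort the data in ascending order: [1, 2, 5, 6, 7, 15]
Step 2: The number of values is n = 6.
Step 3: Since n is even, the median is the average of positions 3 and 4:
  Median = (5 + 6) / 2 = 5.5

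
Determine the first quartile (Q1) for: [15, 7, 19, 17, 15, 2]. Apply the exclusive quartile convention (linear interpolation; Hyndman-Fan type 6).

5.75

Step 1: Sort the data: [2, 7, 15, 15, 17, 19]
Step 2: n = 6
Step 3: Using the exclusive quartile method:
  Q1 = 5.75
  Q2 (median) = 15
  Q3 = 17.5
  IQR = Q3 - Q1 = 17.5 - 5.75 = 11.75
Step 4: Q1 = 5.75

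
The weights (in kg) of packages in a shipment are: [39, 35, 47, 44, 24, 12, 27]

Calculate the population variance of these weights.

130.5306

Step 1: Compute the mean: (39 + 35 + 47 + 44 + 24 + 12 + 27) / 7 = 32.5714
Step 2: Compute squared deviations from the mean:
  (39 - 32.5714)^2 = 41.3265
  (35 - 32.5714)^2 = 5.898
  (47 - 32.5714)^2 = 208.1837
  (44 - 32.5714)^2 = 130.6122
  (24 - 32.5714)^2 = 73.4694
  (12 - 32.5714)^2 = 423.1837
  (27 - 32.5714)^2 = 31.0408
Step 3: Sum of squared deviations = 913.7143
Step 4: Population variance = 913.7143 / 7 = 130.5306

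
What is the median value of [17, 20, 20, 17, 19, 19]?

19

Step 1: Sort the data in ascending order: [17, 17, 19, 19, 20, 20]
Step 2: The number of values is n = 6.
Step 3: Since n is even, the median is the average of positions 3 and 4:
  Median = (19 + 19) / 2 = 19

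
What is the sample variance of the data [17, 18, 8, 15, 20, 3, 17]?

38

Step 1: Compute the mean: (17 + 18 + 8 + 15 + 20 + 3 + 17) / 7 = 14
Step 2: Compute squared deviations from the mean:
  (17 - 14)^2 = 9
  (18 - 14)^2 = 16
  (8 - 14)^2 = 36
  (15 - 14)^2 = 1
  (20 - 14)^2 = 36
  (3 - 14)^2 = 121
  (17 - 14)^2 = 9
Step 3: Sum of squared deviations = 228
Step 4: Sample variance = 228 / 6 = 38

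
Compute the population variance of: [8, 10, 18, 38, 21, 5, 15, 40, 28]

142.8889

Step 1: Compute the mean: (8 + 10 + 18 + 38 + 21 + 5 + 15 + 40 + 28) / 9 = 20.3333
Step 2: Compute squared deviations from the mean:
  (8 - 20.3333)^2 = 152.1111
  (10 - 20.3333)^2 = 106.7778
  (18 - 20.3333)^2 = 5.4444
  (38 - 20.3333)^2 = 312.1111
  (21 - 20.3333)^2 = 0.4444
  (5 - 20.3333)^2 = 235.1111
  (15 - 20.3333)^2 = 28.4444
  (40 - 20.3333)^2 = 386.7778
  (28 - 20.3333)^2 = 58.7778
Step 3: Sum of squared deviations = 1286
Step 4: Population variance = 1286 / 9 = 142.8889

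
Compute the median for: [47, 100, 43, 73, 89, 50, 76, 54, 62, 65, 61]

62

Step 1: Sort the data in ascending order: [43, 47, 50, 54, 61, 62, 65, 73, 76, 89, 100]
Step 2: The number of values is n = 11.
Step 3: Since n is odd, the median is the middle value at position 6: 62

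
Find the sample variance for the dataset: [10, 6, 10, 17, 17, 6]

24.8

Step 1: Compute the mean: (10 + 6 + 10 + 17 + 17 + 6) / 6 = 11
Step 2: Compute squared deviations from the mean:
  (10 - 11)^2 = 1
  (6 - 11)^2 = 25
  (10 - 11)^2 = 1
  (17 - 11)^2 = 36
  (17 - 11)^2 = 36
  (6 - 11)^2 = 25
Step 3: Sum of squared deviations = 124
Step 4: Sample variance = 124 / 5 = 24.8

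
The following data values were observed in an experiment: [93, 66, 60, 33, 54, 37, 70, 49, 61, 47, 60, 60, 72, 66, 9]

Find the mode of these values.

60

Step 1: Count the frequency of each value:
  9: appears 1 time(s)
  33: appears 1 time(s)
  37: appears 1 time(s)
  47: appears 1 time(s)
  49: appears 1 time(s)
  54: appears 1 time(s)
  60: appears 3 time(s)
  61: appears 1 time(s)
  66: appears 2 time(s)
  70: appears 1 time(s)
  72: appears 1 time(s)
  93: appears 1 time(s)
Step 2: The value 60 appears most frequently (3 times).
Step 3: Mode = 60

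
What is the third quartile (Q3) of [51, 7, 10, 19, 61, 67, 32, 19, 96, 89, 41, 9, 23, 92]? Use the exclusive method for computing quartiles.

72.5

Step 1: Sort the data: [7, 9, 10, 19, 19, 23, 32, 41, 51, 61, 67, 89, 92, 96]
Step 2: n = 14
Step 3: Using the exclusive quartile method:
  Q1 = 16.75
  Q2 (median) = 36.5
  Q3 = 72.5
  IQR = Q3 - Q1 = 72.5 - 16.75 = 55.75
Step 4: Q3 = 72.5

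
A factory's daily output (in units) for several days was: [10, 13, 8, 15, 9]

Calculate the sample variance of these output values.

8.5

Step 1: Compute the mean: (10 + 13 + 8 + 15 + 9) / 5 = 11
Step 2: Compute squared deviations from the mean:
  (10 - 11)^2 = 1
  (13 - 11)^2 = 4
  (8 - 11)^2 = 9
  (15 - 11)^2 = 16
  (9 - 11)^2 = 4
Step 3: Sum of squared deviations = 34
Step 4: Sample variance = 34 / 4 = 8.5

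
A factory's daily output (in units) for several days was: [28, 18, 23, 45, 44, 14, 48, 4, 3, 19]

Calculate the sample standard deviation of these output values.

16.4398

Step 1: Compute the mean: 24.6
Step 2: Sum of squared deviations from the mean: 2432.4
Step 3: Sample variance = 2432.4 / 9 = 270.2667
Step 4: Standard deviation = sqrt(270.2667) = 16.4398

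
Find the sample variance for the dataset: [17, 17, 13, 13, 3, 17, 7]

30.2857

Step 1: Compute the mean: (17 + 17 + 13 + 13 + 3 + 17 + 7) / 7 = 12.4286
Step 2: Compute squared deviations from the mean:
  (17 - 12.4286)^2 = 20.898
  (17 - 12.4286)^2 = 20.898
  (13 - 12.4286)^2 = 0.3265
  (13 - 12.4286)^2 = 0.3265
  (3 - 12.4286)^2 = 88.898
  (17 - 12.4286)^2 = 20.898
  (7 - 12.4286)^2 = 29.4694
Step 3: Sum of squared deviations = 181.7143
Step 4: Sample variance = 181.7143 / 6 = 30.2857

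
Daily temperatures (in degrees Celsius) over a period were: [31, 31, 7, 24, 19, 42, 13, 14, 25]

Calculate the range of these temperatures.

35

Step 1: Identify the maximum value: max = 42
Step 2: Identify the minimum value: min = 7
Step 3: Range = max - min = 42 - 7 = 35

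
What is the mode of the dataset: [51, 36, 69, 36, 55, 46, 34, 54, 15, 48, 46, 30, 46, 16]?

46

Step 1: Count the frequency of each value:
  15: appears 1 time(s)
  16: appears 1 time(s)
  30: appears 1 time(s)
  34: appears 1 time(s)
  36: appears 2 time(s)
  46: appears 3 time(s)
  48: appears 1 time(s)
  51: appears 1 time(s)
  54: appears 1 time(s)
  55: appears 1 time(s)
  69: appears 1 time(s)
Step 2: The value 46 appears most frequently (3 times).
Step 3: Mode = 46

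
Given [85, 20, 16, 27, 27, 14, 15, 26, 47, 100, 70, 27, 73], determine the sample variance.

882.2436

Step 1: Compute the mean: (85 + 20 + 16 + 27 + 27 + 14 + 15 + 26 + 47 + 100 + 70 + 27 + 73) / 13 = 42.0769
Step 2: Compute squared deviations from the mean:
  (85 - 42.0769)^2 = 1842.3905
  (20 - 42.0769)^2 = 487.3905
  (16 - 42.0769)^2 = 680.0059
  (27 - 42.0769)^2 = 227.3136
  (27 - 42.0769)^2 = 227.3136
  (14 - 42.0769)^2 = 788.3136
  (15 - 42.0769)^2 = 733.1598
  (26 - 42.0769)^2 = 258.4675
  (47 - 42.0769)^2 = 24.2367
  (100 - 42.0769)^2 = 3355.0828
  (70 - 42.0769)^2 = 779.6982
  (27 - 42.0769)^2 = 227.3136
  (73 - 42.0769)^2 = 956.2367
Step 3: Sum of squared deviations = 10586.9231
Step 4: Sample variance = 10586.9231 / 12 = 882.2436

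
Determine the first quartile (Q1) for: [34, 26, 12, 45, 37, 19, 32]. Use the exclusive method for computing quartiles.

19

Step 1: Sort the data: [12, 19, 26, 32, 34, 37, 45]
Step 2: n = 7
Step 3: Using the exclusive quartile method:
  Q1 = 19
  Q2 (median) = 32
  Q3 = 37
  IQR = Q3 - Q1 = 37 - 19 = 18
Step 4: Q1 = 19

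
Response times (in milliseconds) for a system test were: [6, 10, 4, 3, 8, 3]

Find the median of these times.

5

Step 1: Sort the data in ascending order: [3, 3, 4, 6, 8, 10]
Step 2: The number of values is n = 6.
Step 3: Since n is even, the median is the average of positions 3 and 4:
  Median = (4 + 6) / 2 = 5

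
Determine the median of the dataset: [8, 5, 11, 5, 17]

8

Step 1: Sort the data in ascending order: [5, 5, 8, 11, 17]
Step 2: The number of values is n = 5.
Step 3: Since n is odd, the median is the middle value at position 3: 8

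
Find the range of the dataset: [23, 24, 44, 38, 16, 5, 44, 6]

39

Step 1: Identify the maximum value: max = 44
Step 2: Identify the minimum value: min = 5
Step 3: Range = max - min = 44 - 5 = 39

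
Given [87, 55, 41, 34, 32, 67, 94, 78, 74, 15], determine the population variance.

627.21

Step 1: Compute the mean: (87 + 55 + 41 + 34 + 32 + 67 + 94 + 78 + 74 + 15) / 10 = 57.7
Step 2: Compute squared deviations from the mean:
  (87 - 57.7)^2 = 858.49
  (55 - 57.7)^2 = 7.29
  (41 - 57.7)^2 = 278.89
  (34 - 57.7)^2 = 561.69
  (32 - 57.7)^2 = 660.49
  (67 - 57.7)^2 = 86.49
  (94 - 57.7)^2 = 1317.69
  (78 - 57.7)^2 = 412.09
  (74 - 57.7)^2 = 265.69
  (15 - 57.7)^2 = 1823.29
Step 3: Sum of squared deviations = 6272.1
Step 4: Population variance = 6272.1 / 10 = 627.21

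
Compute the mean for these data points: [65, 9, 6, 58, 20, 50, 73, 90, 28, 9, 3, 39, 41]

37.7692

Step 1: Sum all values: 65 + 9 + 6 + 58 + 20 + 50 + 73 + 90 + 28 + 9 + 3 + 39 + 41 = 491
Step 2: Count the number of values: n = 13
Step 3: Mean = sum / n = 491 / 13 = 37.7692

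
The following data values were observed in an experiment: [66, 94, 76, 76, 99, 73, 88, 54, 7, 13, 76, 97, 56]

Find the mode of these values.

76

Step 1: Count the frequency of each value:
  7: appears 1 time(s)
  13: appears 1 time(s)
  54: appears 1 time(s)
  56: appears 1 time(s)
  66: appears 1 time(s)
  73: appears 1 time(s)
  76: appears 3 time(s)
  88: appears 1 time(s)
  94: appears 1 time(s)
  97: appears 1 time(s)
  99: appears 1 time(s)
Step 2: The value 76 appears most frequently (3 times).
Step 3: Mode = 76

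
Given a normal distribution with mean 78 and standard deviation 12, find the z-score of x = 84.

0.5

Step 1: Recall the z-score formula: z = (x - mu) / sigma
Step 2: Substitute values: z = (84 - 78) / 12
Step 3: z = 6 / 12 = 0.5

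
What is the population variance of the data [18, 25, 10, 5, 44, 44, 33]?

208.2449

Step 1: Compute the mean: (18 + 25 + 10 + 5 + 44 + 44 + 33) / 7 = 25.5714
Step 2: Compute squared deviations from the mean:
  (18 - 25.5714)^2 = 57.3265
  (25 - 25.5714)^2 = 0.3265
  (10 - 25.5714)^2 = 242.4694
  (5 - 25.5714)^2 = 423.1837
  (44 - 25.5714)^2 = 339.6122
  (44 - 25.5714)^2 = 339.6122
  (33 - 25.5714)^2 = 55.1837
Step 3: Sum of squared deviations = 1457.7143
Step 4: Population variance = 1457.7143 / 7 = 208.2449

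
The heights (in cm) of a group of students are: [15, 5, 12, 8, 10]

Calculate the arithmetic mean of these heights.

10

Step 1: Sum all values: 15 + 5 + 12 + 8 + 10 = 50
Step 2: Count the number of values: n = 5
Step 3: Mean = sum / n = 50 / 5 = 10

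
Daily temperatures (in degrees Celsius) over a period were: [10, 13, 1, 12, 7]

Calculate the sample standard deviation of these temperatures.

4.827

Step 1: Compute the mean: 8.6
Step 2: Sum of squared deviations from the mean: 93.2
Step 3: Sample variance = 93.2 / 4 = 23.3
Step 4: Standard deviation = sqrt(23.3) = 4.827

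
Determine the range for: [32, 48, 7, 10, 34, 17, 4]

44

Step 1: Identify the maximum value: max = 48
Step 2: Identify the minimum value: min = 4
Step 3: Range = max - min = 48 - 4 = 44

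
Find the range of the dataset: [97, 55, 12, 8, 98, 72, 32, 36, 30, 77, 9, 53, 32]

90

Step 1: Identify the maximum value: max = 98
Step 2: Identify the minimum value: min = 8
Step 3: Range = max - min = 98 - 8 = 90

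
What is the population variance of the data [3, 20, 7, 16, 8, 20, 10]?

38.5714

Step 1: Compute the mean: (3 + 20 + 7 + 16 + 8 + 20 + 10) / 7 = 12
Step 2: Compute squared deviations from the mean:
  (3 - 12)^2 = 81
  (20 - 12)^2 = 64
  (7 - 12)^2 = 25
  (16 - 12)^2 = 16
  (8 - 12)^2 = 16
  (20 - 12)^2 = 64
  (10 - 12)^2 = 4
Step 3: Sum of squared deviations = 270
Step 4: Population variance = 270 / 7 = 38.5714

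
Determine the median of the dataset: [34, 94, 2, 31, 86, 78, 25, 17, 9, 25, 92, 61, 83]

34

Step 1: Sort the data in ascending order: [2, 9, 17, 25, 25, 31, 34, 61, 78, 83, 86, 92, 94]
Step 2: The number of values is n = 13.
Step 3: Since n is odd, the median is the middle value at position 7: 34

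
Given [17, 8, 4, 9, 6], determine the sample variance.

24.7

Step 1: Compute the mean: (17 + 8 + 4 + 9 + 6) / 5 = 8.8
Step 2: Compute squared deviations from the mean:
  (17 - 8.8)^2 = 67.24
  (8 - 8.8)^2 = 0.64
  (4 - 8.8)^2 = 23.04
  (9 - 8.8)^2 = 0.04
  (6 - 8.8)^2 = 7.84
Step 3: Sum of squared deviations = 98.8
Step 4: Sample variance = 98.8 / 4 = 24.7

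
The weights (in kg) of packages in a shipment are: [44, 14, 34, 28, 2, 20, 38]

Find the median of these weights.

28

Step 1: Sort the data in ascending order: [2, 14, 20, 28, 34, 38, 44]
Step 2: The number of values is n = 7.
Step 3: Since n is odd, the median is the middle value at position 4: 28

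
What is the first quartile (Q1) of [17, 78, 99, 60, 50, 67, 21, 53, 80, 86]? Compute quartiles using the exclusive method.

42.75

Step 1: Sort the data: [17, 21, 50, 53, 60, 67, 78, 80, 86, 99]
Step 2: n = 10
Step 3: Using the exclusive quartile method:
  Q1 = 42.75
  Q2 (median) = 63.5
  Q3 = 81.5
  IQR = Q3 - Q1 = 81.5 - 42.75 = 38.75
Step 4: Q1 = 42.75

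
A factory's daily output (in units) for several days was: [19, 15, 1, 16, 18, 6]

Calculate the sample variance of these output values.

53.1

Step 1: Compute the mean: (19 + 15 + 1 + 16 + 18 + 6) / 6 = 12.5
Step 2: Compute squared deviations from the mean:
  (19 - 12.5)^2 = 42.25
  (15 - 12.5)^2 = 6.25
  (1 - 12.5)^2 = 132.25
  (16 - 12.5)^2 = 12.25
  (18 - 12.5)^2 = 30.25
  (6 - 12.5)^2 = 42.25
Step 3: Sum of squared deviations = 265.5
Step 4: Sample variance = 265.5 / 5 = 53.1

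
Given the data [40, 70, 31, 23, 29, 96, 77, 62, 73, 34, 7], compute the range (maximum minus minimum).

89

Step 1: Identify the maximum value: max = 96
Step 2: Identify the minimum value: min = 7
Step 3: Range = max - min = 96 - 7 = 89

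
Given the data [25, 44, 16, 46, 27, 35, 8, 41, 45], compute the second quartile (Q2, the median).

35

Step 1: Sort the data: [8, 16, 25, 27, 35, 41, 44, 45, 46]
Step 2: n = 9
Step 3: Q2 is the median. Since n is odd, it is the middle value at position 5: 35
Step 4: Q2 = 35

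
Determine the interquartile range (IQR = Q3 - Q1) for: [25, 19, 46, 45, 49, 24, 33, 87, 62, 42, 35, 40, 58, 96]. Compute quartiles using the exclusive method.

28

Step 1: Sort the data: [19, 24, 25, 33, 35, 40, 42, 45, 46, 49, 58, 62, 87, 96]
Step 2: n = 14
Step 3: Using the exclusive quartile method:
  Q1 = 31
  Q2 (median) = 43.5
  Q3 = 59
  IQR = Q3 - Q1 = 59 - 31 = 28
Step 4: IQR = 28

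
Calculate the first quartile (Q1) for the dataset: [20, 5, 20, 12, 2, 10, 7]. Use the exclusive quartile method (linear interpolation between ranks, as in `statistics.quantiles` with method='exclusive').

5

Step 1: Sort the data: [2, 5, 7, 10, 12, 20, 20]
Step 2: n = 7
Step 3: Using the exclusive quartile method:
  Q1 = 5
  Q2 (median) = 10
  Q3 = 20
  IQR = Q3 - Q1 = 20 - 5 = 15
Step 4: Q1 = 5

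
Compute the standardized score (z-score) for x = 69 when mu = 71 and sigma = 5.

-0.4

Step 1: Recall the z-score formula: z = (x - mu) / sigma
Step 2: Substitute values: z = (69 - 71) / 5
Step 3: z = -2 / 5 = -0.4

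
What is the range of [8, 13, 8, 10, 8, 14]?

6

Step 1: Identify the maximum value: max = 14
Step 2: Identify the minimum value: min = 8
Step 3: Range = max - min = 14 - 8 = 6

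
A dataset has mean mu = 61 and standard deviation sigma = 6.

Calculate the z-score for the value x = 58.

-0.5

Step 1: Recall the z-score formula: z = (x - mu) / sigma
Step 2: Substitute values: z = (58 - 61) / 6
Step 3: z = -3 / 6 = -0.5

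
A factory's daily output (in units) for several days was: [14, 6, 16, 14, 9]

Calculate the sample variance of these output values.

17.2

Step 1: Compute the mean: (14 + 6 + 16 + 14 + 9) / 5 = 11.8
Step 2: Compute squared deviations from the mean:
  (14 - 11.8)^2 = 4.84
  (6 - 11.8)^2 = 33.64
  (16 - 11.8)^2 = 17.64
  (14 - 11.8)^2 = 4.84
  (9 - 11.8)^2 = 7.84
Step 3: Sum of squared deviations = 68.8
Step 4: Sample variance = 68.8 / 4 = 17.2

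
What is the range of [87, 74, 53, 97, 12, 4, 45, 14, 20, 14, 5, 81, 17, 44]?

93

Step 1: Identify the maximum value: max = 97
Step 2: Identify the minimum value: min = 4
Step 3: Range = max - min = 97 - 4 = 93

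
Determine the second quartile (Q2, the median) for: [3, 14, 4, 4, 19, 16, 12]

12

Step 1: Sort the data: [3, 4, 4, 12, 14, 16, 19]
Step 2: n = 7
Step 3: Q2 is the median. Since n is odd, it is the middle value at position 4: 12
Step 4: Q2 = 12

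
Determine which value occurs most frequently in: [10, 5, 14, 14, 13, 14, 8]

14

Step 1: Count the frequency of each value:
  5: appears 1 time(s)
  8: appears 1 time(s)
  10: appears 1 time(s)
  13: appears 1 time(s)
  14: appears 3 time(s)
Step 2: The value 14 appears most frequently (3 times).
Step 3: Mode = 14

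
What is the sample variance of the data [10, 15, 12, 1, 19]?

45.3

Step 1: Compute the mean: (10 + 15 + 12 + 1 + 19) / 5 = 11.4
Step 2: Compute squared deviations from the mean:
  (10 - 11.4)^2 = 1.96
  (15 - 11.4)^2 = 12.96
  (12 - 11.4)^2 = 0.36
  (1 - 11.4)^2 = 108.16
  (19 - 11.4)^2 = 57.76
Step 3: Sum of squared deviations = 181.2
Step 4: Sample variance = 181.2 / 4 = 45.3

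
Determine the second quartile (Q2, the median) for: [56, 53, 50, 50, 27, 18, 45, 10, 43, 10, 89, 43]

44

Step 1: Sort the data: [10, 10, 18, 27, 43, 43, 45, 50, 50, 53, 56, 89]
Step 2: n = 12
Step 3: Q2 is the median. Since n is even, it is the average of the values at positions 6 and 7:
  Q2 = (43 + 45) / 2 = 44
Step 4: Q2 = 44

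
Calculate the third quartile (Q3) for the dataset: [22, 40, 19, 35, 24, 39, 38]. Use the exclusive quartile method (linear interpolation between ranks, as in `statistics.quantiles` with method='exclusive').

39

Step 1: Sort the data: [19, 22, 24, 35, 38, 39, 40]
Step 2: n = 7
Step 3: Using the exclusive quartile method:
  Q1 = 22
  Q2 (median) = 35
  Q3 = 39
  IQR = Q3 - Q1 = 39 - 22 = 17
Step 4: Q3 = 39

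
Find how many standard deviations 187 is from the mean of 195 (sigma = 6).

-1.3333

Step 1: Recall the z-score formula: z = (x - mu) / sigma
Step 2: Substitute values: z = (187 - 195) / 6
Step 3: z = -8 / 6 = -1.3333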